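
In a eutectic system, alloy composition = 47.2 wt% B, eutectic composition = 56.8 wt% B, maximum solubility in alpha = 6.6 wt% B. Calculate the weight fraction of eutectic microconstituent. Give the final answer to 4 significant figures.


f_primary = (C_e - C0) / (C_e - C_alpha_max)
f_primary = (56.8 - 47.2) / (56.8 - 6.6)
f_primary = 0.191235
f_eutectic = 1 - 0.191235 = 0.8088


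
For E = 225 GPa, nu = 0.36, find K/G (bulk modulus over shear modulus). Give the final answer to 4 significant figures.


G = E / (2*(1+nu))
G = 225 / (2*(1+0.36)) = 82.7206 GPa
K = E / (3*(1-2*nu))
K = 225 / (3*(1-2*0.36)) = 267.857 GPa
K/G = 267.857 / 82.7206 = 3.238


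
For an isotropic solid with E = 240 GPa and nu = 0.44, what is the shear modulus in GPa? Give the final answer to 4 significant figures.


G = E / (2*(1+nu))
G = 240 / (2*(1+0.44))
G = 83.33 GPa


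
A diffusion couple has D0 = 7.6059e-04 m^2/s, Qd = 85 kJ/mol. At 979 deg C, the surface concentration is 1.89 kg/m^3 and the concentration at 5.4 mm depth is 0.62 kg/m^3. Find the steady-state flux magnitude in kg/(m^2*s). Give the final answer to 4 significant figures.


Step 1: D = D0 * exp(-Qd/(R*T))
T = 979 + 273.15 = 1252.15 K
D = 7.6059e-04 * exp(-85e3 / (8.314 * 1252.15)) = 2.16354e-07 m^2/s
Step 2: J = D * (C1 - C2) / dx
J = 2.16354e-07 * (1.89 - 0.62) / 5.4e-03
J = 5.088e-05 kg/(m^2*s)


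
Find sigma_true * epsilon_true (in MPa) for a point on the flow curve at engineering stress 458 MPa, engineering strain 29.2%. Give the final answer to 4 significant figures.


sigma_true = sigma_eng * (1 + epsilon_eng)
sigma_true = 458 * (1 + 0.292) = 591.736 MPa
epsilon_true = ln(1 + epsilon_eng)
epsilon_true = ln(1 + 0.292) = 0.256191
sigma_true * epsilon_true = 591.736 * 0.256191 = 151.6 MPa


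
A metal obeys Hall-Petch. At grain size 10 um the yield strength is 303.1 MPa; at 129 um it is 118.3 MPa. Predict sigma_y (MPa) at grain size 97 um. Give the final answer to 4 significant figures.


sigma_y = sigma0 + k / sqrt(d)
1/sqrt(d1) = 1/sqrt(1e-05) = 316.228;  1/sqrt(d2) = 88.0451
k = (sigma1 - sigma2) / (1/sqrt(d1) - 1/sqrt(d2)) = (303.1 - 118.3) / (316.228 - 88.0451) = 0.809877 MPa*m^0.5
sigma0 = sigma1 - k/sqrt(d1) = 303.1 - 0.809877*316.228 = 46.9943 MPa
sigma_y(d3) = 46.9943 + 0.809877 / sqrt(9.7e-05) = 129.2 MPa


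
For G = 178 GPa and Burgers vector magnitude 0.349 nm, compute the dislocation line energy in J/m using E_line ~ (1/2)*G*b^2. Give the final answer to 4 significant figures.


E = G*b^2/2
b = 0.349 nm = 3.49e-10 m
G = 178 GPa = 1.78e+11 Pa
E = 0.5 * 1.78e+11 * (3.49e-10)^2
E = 1.084e-08 J/m


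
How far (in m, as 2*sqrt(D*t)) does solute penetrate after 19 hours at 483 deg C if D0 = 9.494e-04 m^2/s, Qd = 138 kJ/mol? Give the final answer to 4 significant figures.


Step 1: D = D0 * exp(-Qd/(R*T))
T = 756.15 K
D = 9.494e-04 * exp(-138e3 / (8.314 * 756.15)) = 2.78036e-13 m^2/s
Step 2: L = 2*sqrt(D*t)
t = 19 h = 68400 s
L = 2*sqrt(2.78036e-13 * 68400) = 2.758e-04 m


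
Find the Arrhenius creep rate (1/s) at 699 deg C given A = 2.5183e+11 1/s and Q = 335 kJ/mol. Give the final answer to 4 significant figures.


rate = A * exp(-Q / (R*T))
T = 699 + 273.15 = 972.15 K
rate = 2.5183e+11 * exp(-335e3 / (8.314 * 972.15))
rate = 2.515e-07 1/s


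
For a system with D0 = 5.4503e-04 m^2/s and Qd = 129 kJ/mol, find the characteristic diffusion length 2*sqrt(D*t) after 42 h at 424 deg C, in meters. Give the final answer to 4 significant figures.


Step 1: D = D0 * exp(-Qd/(R*T))
T = 697.15 K
D = 5.4503e-04 * exp(-129e3 / (8.314 * 697.15)) = 1.17658e-13 m^2/s
Step 2: L = 2*sqrt(D*t)
t = 42 h = 151200 s
L = 2*sqrt(1.17658e-13 * 151200) = 2.668e-04 m


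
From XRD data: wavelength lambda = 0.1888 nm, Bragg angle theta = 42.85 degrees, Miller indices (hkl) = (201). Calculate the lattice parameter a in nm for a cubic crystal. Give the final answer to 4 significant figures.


d = lambda / (2*sin(theta))
d = 0.1888 / (2*sin(42.85 deg))
d = 0.138807 nm
a = d * sqrt(h^2+k^2+l^2) = 0.138807 * sqrt(5)
a = 0.3104 nm


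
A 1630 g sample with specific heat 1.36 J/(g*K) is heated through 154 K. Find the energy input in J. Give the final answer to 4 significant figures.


Q = m * cp * dT
Q = 1630 * 1.36 * 154
Q = 341400 J


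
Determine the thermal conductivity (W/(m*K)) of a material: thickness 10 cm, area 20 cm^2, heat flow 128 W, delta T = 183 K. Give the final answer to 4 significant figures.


k = Q*L / (A*dT)
L = 0.1 m, A = 2e-03 m^2
k = 128 * 0.1 / (2e-03 * 183)
k = 34.97 W/(m*K)


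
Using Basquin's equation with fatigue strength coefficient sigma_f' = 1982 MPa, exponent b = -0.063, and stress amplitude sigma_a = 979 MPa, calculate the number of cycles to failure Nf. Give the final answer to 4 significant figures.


sigma_a = sigma_f' * (2*Nf)^b
2*Nf = (sigma_a / sigma_f')^(1/b)
2*Nf = (979 / 1982)^(1/-0.063)
2*Nf = 72817.8
Nf = 36410 cycles


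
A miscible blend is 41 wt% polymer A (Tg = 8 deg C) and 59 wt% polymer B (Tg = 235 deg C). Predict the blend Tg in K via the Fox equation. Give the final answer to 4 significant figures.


1/Tg = w1/Tg1 + w2/Tg2 (in Kelvin)
Tg1 = 281.15 K, Tg2 = 508.15 K
1/Tg = 0.41/281.15 + 0.59/508.15
Tg = 381.8 K


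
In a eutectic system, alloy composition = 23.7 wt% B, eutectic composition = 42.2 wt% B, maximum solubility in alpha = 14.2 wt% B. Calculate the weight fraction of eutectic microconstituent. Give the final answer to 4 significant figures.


f_primary = (C_e - C0) / (C_e - C_alpha_max)
f_primary = (42.2 - 23.7) / (42.2 - 14.2)
f_primary = 0.660714
f_eutectic = 1 - 0.660714 = 0.3393


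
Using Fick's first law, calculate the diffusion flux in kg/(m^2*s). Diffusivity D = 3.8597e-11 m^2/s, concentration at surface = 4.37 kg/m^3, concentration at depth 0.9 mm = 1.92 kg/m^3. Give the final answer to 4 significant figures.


J = -D * (dC/dx) = D * (C1 - C2) / dx
J = 3.8597e-11 * (4.37 - 1.92) / 9e-04
J = 1.051e-07 kg/(m^2*s)


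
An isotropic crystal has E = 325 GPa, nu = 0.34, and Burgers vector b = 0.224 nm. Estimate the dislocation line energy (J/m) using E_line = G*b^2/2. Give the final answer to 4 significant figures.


Step 1: G = E / (2*(1+nu))
G = 325 / (2*(1+0.34)) = 121.269 GPa = 1.21269e+11 Pa
Step 2: E_line = G*b^2/2
b = 0.224 nm = 2.24e-10 m
E_line = 0.5 * 1.21269e+11 * (2.24e-10)^2 = 3.042e-09 J/m


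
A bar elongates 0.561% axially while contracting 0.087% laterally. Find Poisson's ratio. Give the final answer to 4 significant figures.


nu = -epsilon_lat / epsilon_axial
Lateral strain is contraction (negative), so using magnitudes:
nu = 0.087 / 0.561
nu = 0.1551


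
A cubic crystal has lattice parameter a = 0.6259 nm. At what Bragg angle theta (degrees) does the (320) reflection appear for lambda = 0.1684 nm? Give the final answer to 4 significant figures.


d = a / sqrt(h^2+k^2+l^2)
d = 0.6259 / sqrt(13) = 0.173593 nm
lambda = 2*d*sin(theta)  =>  sin(theta) = lambda / (2*d)
sin(theta) = 0.1684 / (2 * 0.173593) = 0.485041
theta = 29.02 deg


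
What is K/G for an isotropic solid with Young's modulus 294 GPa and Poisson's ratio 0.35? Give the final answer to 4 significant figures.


G = E / (2*(1+nu))
G = 294 / (2*(1+0.35)) = 108.889 GPa
K = E / (3*(1-2*nu))
K = 294 / (3*(1-2*0.35)) = 326.667 GPa
K/G = 326.667 / 108.889 = 3


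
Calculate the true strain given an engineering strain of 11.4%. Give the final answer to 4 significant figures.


epsilon_true = ln(1 + epsilon_eng)
epsilon_true = ln(1 + 0.114)
epsilon_true = 0.108


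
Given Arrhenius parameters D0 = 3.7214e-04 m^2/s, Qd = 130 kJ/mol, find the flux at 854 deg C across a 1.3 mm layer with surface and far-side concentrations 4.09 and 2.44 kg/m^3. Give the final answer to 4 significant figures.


Step 1: D = D0 * exp(-Qd/(R*T))
T = 854 + 273.15 = 1127.15 K
D = 3.7214e-04 * exp(-130e3 / (8.314 * 1127.15)) = 3.5156e-10 m^2/s
Step 2: J = D * (C1 - C2) / dx
J = 3.5156e-10 * (4.09 - 2.44) / 1.3e-03
J = 4.462e-07 kg/(m^2*s)


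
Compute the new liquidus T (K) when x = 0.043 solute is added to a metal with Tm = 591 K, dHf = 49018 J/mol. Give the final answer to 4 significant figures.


dT = R*Tm^2*x / dHf
dT = 8.314 * 591^2 * 0.043 / 49018
dT = 2.5474 K
T_new = 591 - 2.5474 = 588.5 K


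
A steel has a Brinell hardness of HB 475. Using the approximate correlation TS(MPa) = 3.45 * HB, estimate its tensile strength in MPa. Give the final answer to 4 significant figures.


TS (MPa) = 3.45 * HB
TS = 3.45 * 475
TS = 1639 MPa


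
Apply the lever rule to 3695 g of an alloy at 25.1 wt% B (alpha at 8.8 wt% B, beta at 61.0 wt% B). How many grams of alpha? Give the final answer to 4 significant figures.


f_alpha = (C_beta - C0) / (C_beta - C_alpha)
f_alpha = (61.0 - 25.1) / (61.0 - 8.8) = 0.687739
m_alpha = f_alpha * m_total = 0.687739 * 3695 = 2541 g


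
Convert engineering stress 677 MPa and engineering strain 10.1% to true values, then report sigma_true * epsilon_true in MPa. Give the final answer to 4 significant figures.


sigma_true = sigma_eng * (1 + epsilon_eng)
sigma_true = 677 * (1 + 0.101) = 745.377 MPa
epsilon_true = ln(1 + epsilon_eng)
epsilon_true = ln(1 + 0.101) = 0.0962189
sigma_true * epsilon_true = 745.377 * 0.0962189 = 71.72 MPa


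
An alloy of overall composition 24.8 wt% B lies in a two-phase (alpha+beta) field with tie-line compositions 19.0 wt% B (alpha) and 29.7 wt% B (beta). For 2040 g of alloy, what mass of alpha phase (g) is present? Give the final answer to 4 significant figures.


f_alpha = (C_beta - C0) / (C_beta - C_alpha)
f_alpha = (29.7 - 24.8) / (29.7 - 19.0) = 0.457944
m_alpha = f_alpha * m_total = 0.457944 * 2040 = 934.2 g


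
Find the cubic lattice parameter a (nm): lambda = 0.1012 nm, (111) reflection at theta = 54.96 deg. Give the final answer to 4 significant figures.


d = lambda / (2*sin(theta))
d = 0.1012 / (2*sin(54.96 deg))
d = 0.0618014 nm
a = d * sqrt(h^2+k^2+l^2) = 0.0618014 * sqrt(3)
a = 0.107 nm


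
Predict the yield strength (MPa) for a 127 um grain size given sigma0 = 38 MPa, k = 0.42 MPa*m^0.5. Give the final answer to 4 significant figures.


sigma_y = sigma0 + k / sqrt(d)
d = 127 um = 1.27e-04 m
sigma_y = 38 + 0.42 / sqrt(1.27e-04)
sigma_y = 75.27 MPa


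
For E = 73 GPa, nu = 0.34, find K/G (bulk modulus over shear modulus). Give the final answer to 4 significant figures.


G = E / (2*(1+nu))
G = 73 / (2*(1+0.34)) = 27.2388 GPa
K = E / (3*(1-2*nu))
K = 73 / (3*(1-2*0.34)) = 76.0417 GPa
K/G = 76.0417 / 27.2388 = 2.792


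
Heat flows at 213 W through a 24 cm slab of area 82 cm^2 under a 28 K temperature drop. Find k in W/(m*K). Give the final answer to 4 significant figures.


k = Q*L / (A*dT)
L = 0.24 m, A = 8.2e-03 m^2
k = 213 * 0.24 / (8.2e-03 * 28)
k = 222.6 W/(m*K)


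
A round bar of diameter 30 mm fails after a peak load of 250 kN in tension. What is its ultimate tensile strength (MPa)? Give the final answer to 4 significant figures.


A0 = pi*(d/2)^2 = pi*(30/2)^2 = 706.858 mm^2
UTS = F_max / A0 = 250*1000 / 706.858
UTS = 353.7 MPa


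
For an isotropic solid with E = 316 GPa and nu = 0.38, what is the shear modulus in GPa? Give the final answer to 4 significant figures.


G = E / (2*(1+nu))
G = 316 / (2*(1+0.38))
G = 114.5 GPa


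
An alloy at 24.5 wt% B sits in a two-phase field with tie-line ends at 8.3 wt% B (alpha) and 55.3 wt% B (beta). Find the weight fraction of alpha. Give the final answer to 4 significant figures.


f_alpha = (C_beta - C0) / (C_beta - C_alpha)
f_alpha = (55.3 - 24.5) / (55.3 - 8.3)
f_alpha = 0.6553


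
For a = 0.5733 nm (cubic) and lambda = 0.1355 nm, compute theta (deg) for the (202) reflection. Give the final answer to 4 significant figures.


d = a / sqrt(h^2+k^2+l^2)
d = 0.5733 / sqrt(8) = 0.202692 nm
lambda = 2*d*sin(theta)  =>  sin(theta) = lambda / (2*d)
sin(theta) = 0.1355 / (2 * 0.202692) = 0.334251
theta = 19.53 deg


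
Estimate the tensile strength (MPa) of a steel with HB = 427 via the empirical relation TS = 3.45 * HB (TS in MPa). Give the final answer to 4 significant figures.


TS (MPa) = 3.45 * HB
TS = 3.45 * 427
TS = 1473 MPa


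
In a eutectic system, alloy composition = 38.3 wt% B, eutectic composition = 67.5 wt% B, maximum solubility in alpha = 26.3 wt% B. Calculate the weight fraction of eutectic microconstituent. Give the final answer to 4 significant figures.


f_primary = (C_e - C0) / (C_e - C_alpha_max)
f_primary = (67.5 - 38.3) / (67.5 - 26.3)
f_primary = 0.708738
f_eutectic = 1 - 0.708738 = 0.2913


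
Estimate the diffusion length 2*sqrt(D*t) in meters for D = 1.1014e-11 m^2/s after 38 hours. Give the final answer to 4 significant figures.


t = 38 hr = 136800 s
Diffusion length = 2*sqrt(D*t)
= 2*sqrt(1.1014e-11 * 136800)
= 2.455e-03 m


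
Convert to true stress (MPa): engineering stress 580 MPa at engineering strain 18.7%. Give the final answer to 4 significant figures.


sigma_true = sigma_eng * (1 + epsilon_eng)
sigma_true = 580 * (1 + 0.187)
sigma_true = 688.5 MPa


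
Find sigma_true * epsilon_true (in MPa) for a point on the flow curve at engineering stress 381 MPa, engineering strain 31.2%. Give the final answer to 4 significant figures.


sigma_true = sigma_eng * (1 + epsilon_eng)
sigma_true = 381 * (1 + 0.312) = 499.872 MPa
epsilon_true = ln(1 + epsilon_eng)
epsilon_true = ln(1 + 0.312) = 0.271553
sigma_true * epsilon_true = 499.872 * 0.271553 = 135.7 MPa


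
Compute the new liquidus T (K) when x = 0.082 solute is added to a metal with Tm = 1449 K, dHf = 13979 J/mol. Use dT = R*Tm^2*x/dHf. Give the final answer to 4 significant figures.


dT = R*Tm^2*x / dHf
dT = 8.314 * 1449^2 * 0.082 / 13979
dT = 102.396 K
T_new = 1449 - 102.396 = 1347 K


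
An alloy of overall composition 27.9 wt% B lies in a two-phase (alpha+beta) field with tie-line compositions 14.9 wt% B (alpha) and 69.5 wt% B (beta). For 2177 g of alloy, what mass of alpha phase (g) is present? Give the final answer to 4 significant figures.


f_alpha = (C_beta - C0) / (C_beta - C_alpha)
f_alpha = (69.5 - 27.9) / (69.5 - 14.9) = 0.761905
m_alpha = f_alpha * m_total = 0.761905 * 2177 = 1659 g


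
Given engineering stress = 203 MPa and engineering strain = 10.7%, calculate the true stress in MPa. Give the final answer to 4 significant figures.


sigma_true = sigma_eng * (1 + epsilon_eng)
sigma_true = 203 * (1 + 0.107)
sigma_true = 224.7 MPa


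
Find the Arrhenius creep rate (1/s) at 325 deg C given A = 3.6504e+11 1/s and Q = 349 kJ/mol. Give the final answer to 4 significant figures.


rate = A * exp(-Q / (R*T))
T = 325 + 273.15 = 598.15 K
rate = 3.6504e+11 * exp(-349e3 / (8.314 * 598.15))
rate = 1.214e-19 1/s


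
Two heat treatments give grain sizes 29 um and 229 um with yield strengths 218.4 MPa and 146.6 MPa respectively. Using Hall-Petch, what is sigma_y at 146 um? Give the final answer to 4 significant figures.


sigma_y = sigma0 + k / sqrt(d)
1/sqrt(d1) = 1/sqrt(2.9e-05) = 185.695;  1/sqrt(d2) = 66.0819
k = (sigma1 - sigma2) / (1/sqrt(d1) - 1/sqrt(d2)) = (218.4 - 146.6) / (185.695 - 66.0819) = 0.600267 MPa*m^0.5
sigma0 = sigma1 - k/sqrt(d1) = 218.4 - 0.600267*185.695 = 106.933 MPa
sigma_y(d3) = 106.933 + 0.600267 / sqrt(1.46e-04) = 156.6 MPa


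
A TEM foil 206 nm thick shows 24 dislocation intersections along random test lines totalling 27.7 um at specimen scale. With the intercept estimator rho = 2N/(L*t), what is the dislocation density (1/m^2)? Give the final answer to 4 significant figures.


rho = 2N / (L * t)
L = 27.7 um = 2.77e-05 m, t = 206 nm = 2.06e-07 m
rho = 2 * 24 / (2.77e-05 * 2.06e-07)
rho = 8.412e+12 1/m^2


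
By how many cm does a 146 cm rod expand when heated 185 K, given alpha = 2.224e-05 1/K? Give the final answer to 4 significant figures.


dL = L0 * alpha * dT
dL = 146 * 2.224e-05 * 185
dL = 0.6007 cm


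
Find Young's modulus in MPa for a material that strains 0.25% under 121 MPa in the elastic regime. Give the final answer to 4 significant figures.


E = sigma / epsilon
epsilon = 0.25% = 2.5e-03
E = 121 / 2.5e-03
E = 48400 MPa


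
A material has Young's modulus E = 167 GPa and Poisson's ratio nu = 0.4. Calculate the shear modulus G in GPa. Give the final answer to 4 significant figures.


G = E / (2*(1+nu))
G = 167 / (2*(1+0.4))
G = 59.64 GPa


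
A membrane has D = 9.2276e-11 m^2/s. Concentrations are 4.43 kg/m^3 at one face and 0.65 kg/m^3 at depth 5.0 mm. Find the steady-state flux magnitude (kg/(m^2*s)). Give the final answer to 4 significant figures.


J = -D * (dC/dx) = D * (C1 - C2) / dx
J = 9.2276e-11 * (4.43 - 0.65) / 5e-03
J = 6.976e-08 kg/(m^2*s)


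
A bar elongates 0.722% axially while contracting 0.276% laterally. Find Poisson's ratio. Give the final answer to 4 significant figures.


nu = -epsilon_lat / epsilon_axial
Lateral strain is contraction (negative), so using magnitudes:
nu = 0.276 / 0.722
nu = 0.3823


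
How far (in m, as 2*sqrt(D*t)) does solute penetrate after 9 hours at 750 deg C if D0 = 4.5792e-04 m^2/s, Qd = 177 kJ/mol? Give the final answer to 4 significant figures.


Step 1: D = D0 * exp(-Qd/(R*T))
T = 1023.15 K
D = 4.5792e-04 * exp(-177e3 / (8.314 * 1023.15)) = 4.20846e-13 m^2/s
Step 2: L = 2*sqrt(D*t)
t = 9 h = 32400 s
L = 2*sqrt(4.20846e-13 * 32400) = 2.335e-04 m


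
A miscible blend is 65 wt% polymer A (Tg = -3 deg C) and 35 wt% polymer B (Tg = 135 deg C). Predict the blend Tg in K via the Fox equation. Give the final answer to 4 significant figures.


1/Tg = w1/Tg1 + w2/Tg2 (in Kelvin)
Tg1 = 270.15 K, Tg2 = 408.15 K
1/Tg = 0.65/270.15 + 0.35/408.15
Tg = 306.4 K


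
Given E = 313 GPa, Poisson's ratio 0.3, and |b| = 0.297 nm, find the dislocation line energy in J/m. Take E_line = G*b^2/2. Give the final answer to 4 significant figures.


Step 1: G = E / (2*(1+nu))
G = 313 / (2*(1+0.3)) = 120.385 GPa = 1.20385e+11 Pa
Step 2: E_line = G*b^2/2
b = 0.297 nm = 2.97e-10 m
E_line = 0.5 * 1.20385e+11 * (2.97e-10)^2 = 5.31e-09 J/m


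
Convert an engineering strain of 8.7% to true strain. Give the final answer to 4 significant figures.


epsilon_true = ln(1 + epsilon_eng)
epsilon_true = ln(1 + 0.087)
epsilon_true = 0.08342


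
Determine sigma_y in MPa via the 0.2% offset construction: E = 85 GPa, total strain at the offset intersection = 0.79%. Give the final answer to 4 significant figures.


Offset strain = 0.002
Elastic strain at yield = total_strain - offset = 7.9e-03 - 0.002 = 5.9e-03
sigma_y = E * elastic_strain = 85000 * 5.9e-03
sigma_y = 501.5 MPa


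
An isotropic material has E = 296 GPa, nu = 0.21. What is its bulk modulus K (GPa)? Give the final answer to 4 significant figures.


K = E / (3*(1-2*nu))
K = 296 / (3*(1-2*0.21))
K = 170.1 GPa


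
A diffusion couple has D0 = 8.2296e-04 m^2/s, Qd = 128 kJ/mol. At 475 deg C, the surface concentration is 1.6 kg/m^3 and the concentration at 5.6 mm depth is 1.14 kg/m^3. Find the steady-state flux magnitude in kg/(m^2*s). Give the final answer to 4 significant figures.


Step 1: D = D0 * exp(-Qd/(R*T))
T = 475 + 273.15 = 748.15 K
D = 8.2296e-04 * exp(-128e3 / (8.314 * 748.15)) = 9.51262e-13 m^2/s
Step 2: J = D * (C1 - C2) / dx
J = 9.51262e-13 * (1.6 - 1.14) / 5.6e-03
J = 7.814e-11 kg/(m^2*s)


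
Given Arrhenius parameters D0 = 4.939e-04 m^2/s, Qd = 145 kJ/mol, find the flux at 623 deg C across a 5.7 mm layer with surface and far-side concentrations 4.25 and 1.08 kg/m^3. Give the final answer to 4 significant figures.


Step 1: D = D0 * exp(-Qd/(R*T))
T = 623 + 273.15 = 896.15 K
D = 4.939e-04 * exp(-145e3 / (8.314 * 896.15)) = 1.74421e-12 m^2/s
Step 2: J = D * (C1 - C2) / dx
J = 1.74421e-12 * (4.25 - 1.08) / 5.7e-03
J = 9.7e-10 kg/(m^2*s)


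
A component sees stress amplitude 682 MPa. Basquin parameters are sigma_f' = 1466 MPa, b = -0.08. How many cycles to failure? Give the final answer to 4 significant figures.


sigma_a = sigma_f' * (2*Nf)^b
2*Nf = (sigma_a / sigma_f')^(1/b)
2*Nf = (682 / 1466)^(1/-0.08)
2*Nf = 14268.2
Nf = 7134 cycles


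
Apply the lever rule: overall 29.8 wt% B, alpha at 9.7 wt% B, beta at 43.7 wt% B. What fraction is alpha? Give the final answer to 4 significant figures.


f_alpha = (C_beta - C0) / (C_beta - C_alpha)
f_alpha = (43.7 - 29.8) / (43.7 - 9.7)
f_alpha = 0.4088


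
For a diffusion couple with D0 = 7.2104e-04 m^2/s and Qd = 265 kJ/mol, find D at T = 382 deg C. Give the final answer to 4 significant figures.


D = D0 * exp(-Qd / (R*T))
T = 655.15 K
D = 7.2104e-04 * exp(-265e3 / (8.314 * 655.15))
D = 5.357e-25 m^2/s


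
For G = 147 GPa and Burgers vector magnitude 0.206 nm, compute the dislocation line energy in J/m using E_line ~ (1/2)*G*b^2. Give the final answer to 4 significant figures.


E = G*b^2/2
b = 0.206 nm = 2.06e-10 m
G = 147 GPa = 1.47e+11 Pa
E = 0.5 * 1.47e+11 * (2.06e-10)^2
E = 3.119e-09 J/m


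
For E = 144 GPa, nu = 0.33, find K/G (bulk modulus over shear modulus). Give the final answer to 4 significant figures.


G = E / (2*(1+nu))
G = 144 / (2*(1+0.33)) = 54.1353 GPa
K = E / (3*(1-2*nu))
K = 144 / (3*(1-2*0.33)) = 141.176 GPa
K/G = 141.176 / 54.1353 = 2.608


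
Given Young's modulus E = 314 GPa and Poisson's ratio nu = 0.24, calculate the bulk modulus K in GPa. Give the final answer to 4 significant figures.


K = E / (3*(1-2*nu))
K = 314 / (3*(1-2*0.24))
K = 201.3 GPa


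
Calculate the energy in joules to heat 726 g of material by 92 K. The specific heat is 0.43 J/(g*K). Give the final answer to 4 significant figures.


Q = m * cp * dT
Q = 726 * 0.43 * 92
Q = 28720 J


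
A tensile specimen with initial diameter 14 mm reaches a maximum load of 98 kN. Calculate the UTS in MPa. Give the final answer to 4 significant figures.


A0 = pi*(d/2)^2 = pi*(14/2)^2 = 153.938 mm^2
UTS = F_max / A0 = 98*1000 / 153.938
UTS = 636.6 MPa


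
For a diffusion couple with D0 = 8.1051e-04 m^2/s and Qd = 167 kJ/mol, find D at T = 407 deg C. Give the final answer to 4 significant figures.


D = D0 * exp(-Qd / (R*T))
T = 680.15 K
D = 8.1051e-04 * exp(-167e3 / (8.314 * 680.15))
D = 1.21e-16 m^2/s


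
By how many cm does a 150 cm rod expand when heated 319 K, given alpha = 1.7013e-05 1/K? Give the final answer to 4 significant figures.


dL = L0 * alpha * dT
dL = 150 * 1.7013e-05 * 319
dL = 0.8141 cm


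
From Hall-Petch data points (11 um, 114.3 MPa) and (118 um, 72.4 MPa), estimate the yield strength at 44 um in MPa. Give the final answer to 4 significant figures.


sigma_y = sigma0 + k / sqrt(d)
1/sqrt(d1) = 1/sqrt(1.1e-05) = 301.511;  1/sqrt(d2) = 92.0575
k = (sigma1 - sigma2) / (1/sqrt(d1) - 1/sqrt(d2)) = (114.3 - 72.4) / (301.511 - 92.0575) = 0.200044 MPa*m^0.5
sigma0 = sigma1 - k/sqrt(d1) = 114.3 - 0.200044*301.511 = 53.9845 MPa
sigma_y(d3) = 53.9845 + 0.200044 / sqrt(4.4e-05) = 84.14 MPa


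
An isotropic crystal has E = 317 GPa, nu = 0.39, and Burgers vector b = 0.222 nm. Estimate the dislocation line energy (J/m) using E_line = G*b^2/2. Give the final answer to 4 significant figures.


Step 1: G = E / (2*(1+nu))
G = 317 / (2*(1+0.39)) = 114.029 GPa = 1.14029e+11 Pa
Step 2: E_line = G*b^2/2
b = 0.222 nm = 2.22e-10 m
E_line = 0.5 * 1.14029e+11 * (2.22e-10)^2 = 2.81e-09 J/m


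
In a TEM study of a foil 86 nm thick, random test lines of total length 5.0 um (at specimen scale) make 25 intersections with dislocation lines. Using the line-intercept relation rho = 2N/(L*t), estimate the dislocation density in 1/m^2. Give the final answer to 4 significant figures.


rho = 2N / (L * t)
L = 5.0 um = 5e-06 m, t = 86 nm = 8.6e-08 m
rho = 2 * 25 / (5e-06 * 8.6e-08)
rho = 1.163e+14 1/m^2


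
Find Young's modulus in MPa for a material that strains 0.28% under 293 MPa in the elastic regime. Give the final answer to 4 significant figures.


E = sigma / epsilon
epsilon = 0.28% = 2.8e-03
E = 293 / 2.8e-03
E = 104600 MPa


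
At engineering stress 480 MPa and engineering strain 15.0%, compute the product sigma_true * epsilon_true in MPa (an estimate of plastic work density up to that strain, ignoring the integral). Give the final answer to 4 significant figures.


sigma_true = sigma_eng * (1 + epsilon_eng)
sigma_true = 480 * (1 + 0.15) = 552 MPa
epsilon_true = ln(1 + epsilon_eng)
epsilon_true = ln(1 + 0.15) = 0.139762
sigma_true * epsilon_true = 552 * 0.139762 = 77.15 MPa


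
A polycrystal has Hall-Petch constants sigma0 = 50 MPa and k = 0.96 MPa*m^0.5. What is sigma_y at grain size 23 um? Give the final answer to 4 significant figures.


sigma_y = sigma0 + k / sqrt(d)
d = 23 um = 2.3e-05 m
sigma_y = 50 + 0.96 / sqrt(2.3e-05)
sigma_y = 250.2 MPa


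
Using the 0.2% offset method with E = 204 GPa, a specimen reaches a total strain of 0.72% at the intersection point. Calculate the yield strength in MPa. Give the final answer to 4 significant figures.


Offset strain = 0.002
Elastic strain at yield = total_strain - offset = 7.2e-03 - 0.002 = 5.2e-03
sigma_y = E * elastic_strain = 204000 * 5.2e-03
sigma_y = 1061 MPa


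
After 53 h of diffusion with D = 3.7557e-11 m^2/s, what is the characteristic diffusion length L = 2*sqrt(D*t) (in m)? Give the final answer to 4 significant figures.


t = 53 hr = 190800 s
Diffusion length = 2*sqrt(D*t)
= 2*sqrt(3.7557e-11 * 190800)
= 5.354e-03 m


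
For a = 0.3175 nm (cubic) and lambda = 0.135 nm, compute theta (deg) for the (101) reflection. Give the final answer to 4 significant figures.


d = a / sqrt(h^2+k^2+l^2)
d = 0.3175 / sqrt(2) = 0.224506 nm
lambda = 2*d*sin(theta)  =>  sin(theta) = lambda / (2*d)
sin(theta) = 0.135 / (2 * 0.224506) = 0.30066
theta = 17.5 deg


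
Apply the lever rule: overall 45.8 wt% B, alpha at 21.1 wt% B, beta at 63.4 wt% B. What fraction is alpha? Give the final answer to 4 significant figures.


f_alpha = (C_beta - C0) / (C_beta - C_alpha)
f_alpha = (63.4 - 45.8) / (63.4 - 21.1)
f_alpha = 0.4161


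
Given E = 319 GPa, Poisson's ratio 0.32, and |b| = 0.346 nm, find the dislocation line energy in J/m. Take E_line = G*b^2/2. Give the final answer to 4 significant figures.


Step 1: G = E / (2*(1+nu))
G = 319 / (2*(1+0.32)) = 120.833 GPa = 1.20833e+11 Pa
Step 2: E_line = G*b^2/2
b = 0.346 nm = 3.46e-10 m
E_line = 0.5 * 1.20833e+11 * (3.46e-10)^2 = 7.233e-09 J/m


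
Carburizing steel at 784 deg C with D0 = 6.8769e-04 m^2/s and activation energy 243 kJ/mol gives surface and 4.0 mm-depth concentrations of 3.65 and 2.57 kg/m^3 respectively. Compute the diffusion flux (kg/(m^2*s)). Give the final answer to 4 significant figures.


Step 1: D = D0 * exp(-Qd/(R*T))
T = 784 + 273.15 = 1057.15 K
D = 6.8769e-04 * exp(-243e3 / (8.314 * 1057.15)) = 6.76288e-16 m^2/s
Step 2: J = D * (C1 - C2) / dx
J = 6.76288e-16 * (3.65 - 2.57) / 4e-03
J = 1.826e-13 kg/(m^2*s)


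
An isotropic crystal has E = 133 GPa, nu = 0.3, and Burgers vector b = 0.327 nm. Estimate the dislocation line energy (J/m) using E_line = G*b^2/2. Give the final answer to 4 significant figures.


Step 1: G = E / (2*(1+nu))
G = 133 / (2*(1+0.3)) = 51.1538 GPa = 5.11538e+10 Pa
Step 2: E_line = G*b^2/2
b = 0.327 nm = 3.27e-10 m
E_line = 0.5 * 5.11538e+10 * (3.27e-10)^2 = 2.735e-09 J/m


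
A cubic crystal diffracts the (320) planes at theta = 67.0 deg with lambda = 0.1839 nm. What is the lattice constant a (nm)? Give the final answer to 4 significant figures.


d = lambda / (2*sin(theta))
d = 0.1839 / (2*sin(67.0 deg))
d = 0.0998908 nm
a = d * sqrt(h^2+k^2+l^2) = 0.0998908 * sqrt(13)
a = 0.3602 nm


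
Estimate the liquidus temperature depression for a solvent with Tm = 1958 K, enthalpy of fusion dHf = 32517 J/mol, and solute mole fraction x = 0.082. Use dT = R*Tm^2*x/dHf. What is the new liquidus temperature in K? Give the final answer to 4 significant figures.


dT = R*Tm^2*x / dHf
dT = 8.314 * 1958^2 * 0.082 / 32517
dT = 80.3783 K
T_new = 1958 - 80.3783 = 1878 K


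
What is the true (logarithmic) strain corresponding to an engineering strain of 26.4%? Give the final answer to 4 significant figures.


epsilon_true = ln(1 + epsilon_eng)
epsilon_true = ln(1 + 0.264)
epsilon_true = 0.2343


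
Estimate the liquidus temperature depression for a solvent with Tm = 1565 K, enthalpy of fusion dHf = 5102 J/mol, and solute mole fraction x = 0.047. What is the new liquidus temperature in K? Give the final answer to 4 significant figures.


dT = R*Tm^2*x / dHf
dT = 8.314 * 1565^2 * 0.047 / 5102
dT = 187.584 K
T_new = 1565 - 187.584 = 1377 K


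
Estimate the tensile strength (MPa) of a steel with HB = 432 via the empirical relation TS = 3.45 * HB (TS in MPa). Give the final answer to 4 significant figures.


TS (MPa) = 3.45 * HB
TS = 3.45 * 432
TS = 1490 MPa


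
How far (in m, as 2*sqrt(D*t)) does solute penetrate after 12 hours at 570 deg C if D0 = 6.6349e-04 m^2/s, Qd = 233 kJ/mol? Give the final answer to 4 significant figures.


Step 1: D = D0 * exp(-Qd/(R*T))
T = 843.15 K
D = 6.6349e-04 * exp(-233e3 / (8.314 * 843.15)) = 2.43528e-18 m^2/s
Step 2: L = 2*sqrt(D*t)
t = 12 h = 43200 s
L = 2*sqrt(2.43528e-18 * 43200) = 6.487e-07 m


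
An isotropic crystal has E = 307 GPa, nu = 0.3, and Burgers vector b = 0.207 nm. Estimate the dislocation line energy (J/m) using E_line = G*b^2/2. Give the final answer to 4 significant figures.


Step 1: G = E / (2*(1+nu))
G = 307 / (2*(1+0.3)) = 118.077 GPa = 1.18077e+11 Pa
Step 2: E_line = G*b^2/2
b = 0.207 nm = 2.07e-10 m
E_line = 0.5 * 1.18077e+11 * (2.07e-10)^2 = 2.53e-09 J/m


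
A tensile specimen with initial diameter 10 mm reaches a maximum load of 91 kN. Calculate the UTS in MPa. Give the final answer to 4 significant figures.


A0 = pi*(d/2)^2 = pi*(10/2)^2 = 78.5398 mm^2
UTS = F_max / A0 = 91*1000 / 78.5398
UTS = 1159 MPa


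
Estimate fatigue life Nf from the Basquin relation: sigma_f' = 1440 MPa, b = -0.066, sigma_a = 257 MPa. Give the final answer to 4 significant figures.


sigma_a = sigma_f' * (2*Nf)^b
2*Nf = (sigma_a / sigma_f')^(1/b)
2*Nf = (257 / 1440)^(1/-0.066)
2*Nf = 2.18695e+11
Nf = 1.093e+11 cycles


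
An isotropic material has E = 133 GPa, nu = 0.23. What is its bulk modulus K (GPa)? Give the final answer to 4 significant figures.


K = E / (3*(1-2*nu))
K = 133 / (3*(1-2*0.23))
K = 82.1 GPa


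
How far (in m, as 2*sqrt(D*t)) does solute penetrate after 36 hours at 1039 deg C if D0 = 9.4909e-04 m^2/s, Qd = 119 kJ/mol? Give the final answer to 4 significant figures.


Step 1: D = D0 * exp(-Qd/(R*T))
T = 1312.15 K
D = 9.4909e-04 * exp(-119e3 / (8.314 * 1312.15)) = 1.73753e-08 m^2/s
Step 2: L = 2*sqrt(D*t)
t = 36 h = 129600 s
L = 2*sqrt(1.73753e-08 * 129600) = 0.09491 m


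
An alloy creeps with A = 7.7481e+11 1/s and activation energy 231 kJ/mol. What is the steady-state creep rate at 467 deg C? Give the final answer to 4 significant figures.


rate = A * exp(-Q / (R*T))
T = 467 + 273.15 = 740.15 K
rate = 7.7481e+11 * exp(-231e3 / (8.314 * 740.15))
rate = 3.857e-05 1/s


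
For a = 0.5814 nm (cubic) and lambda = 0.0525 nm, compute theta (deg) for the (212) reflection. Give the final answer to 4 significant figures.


d = a / sqrt(h^2+k^2+l^2)
d = 0.5814 / sqrt(9) = 0.1938 nm
lambda = 2*d*sin(theta)  =>  sin(theta) = lambda / (2*d)
sin(theta) = 0.0525 / (2 * 0.1938) = 0.135449
theta = 7.785 deg


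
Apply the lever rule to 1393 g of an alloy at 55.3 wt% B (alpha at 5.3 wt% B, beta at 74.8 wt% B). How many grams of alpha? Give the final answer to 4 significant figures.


f_alpha = (C_beta - C0) / (C_beta - C_alpha)
f_alpha = (74.8 - 55.3) / (74.8 - 5.3) = 0.280576
m_alpha = f_alpha * m_total = 0.280576 * 1393 = 390.8 g


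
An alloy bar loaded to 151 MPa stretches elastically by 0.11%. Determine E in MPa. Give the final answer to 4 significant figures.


E = sigma / epsilon
epsilon = 0.11% = 1.1e-03
E = 151 / 1.1e-03
E = 137300 MPa


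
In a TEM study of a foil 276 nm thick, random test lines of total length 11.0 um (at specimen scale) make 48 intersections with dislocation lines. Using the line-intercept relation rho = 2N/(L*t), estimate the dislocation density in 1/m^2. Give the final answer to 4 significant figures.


rho = 2N / (L * t)
L = 11.0 um = 1.1e-05 m, t = 276 nm = 2.76e-07 m
rho = 2 * 48 / (1.1e-05 * 2.76e-07)
rho = 3.162e+13 1/m^2


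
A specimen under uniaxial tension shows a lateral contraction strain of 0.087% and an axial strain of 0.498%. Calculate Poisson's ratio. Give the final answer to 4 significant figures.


nu = -epsilon_lat / epsilon_axial
Lateral strain is contraction (negative), so using magnitudes:
nu = 0.087 / 0.498
nu = 0.1747


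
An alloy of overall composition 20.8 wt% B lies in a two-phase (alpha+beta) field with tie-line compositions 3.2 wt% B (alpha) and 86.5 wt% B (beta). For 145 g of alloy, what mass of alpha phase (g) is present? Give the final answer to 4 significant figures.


f_alpha = (C_beta - C0) / (C_beta - C_alpha)
f_alpha = (86.5 - 20.8) / (86.5 - 3.2) = 0.788715
m_alpha = f_alpha * m_total = 0.788715 * 145 = 114.4 g


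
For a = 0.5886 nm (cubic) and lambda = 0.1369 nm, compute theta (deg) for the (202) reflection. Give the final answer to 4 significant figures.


d = a / sqrt(h^2+k^2+l^2)
d = 0.5886 / sqrt(8) = 0.208102 nm
lambda = 2*d*sin(theta)  =>  sin(theta) = lambda / (2*d)
sin(theta) = 0.1369 / (2 * 0.208102) = 0.328926
theta = 19.2 deg


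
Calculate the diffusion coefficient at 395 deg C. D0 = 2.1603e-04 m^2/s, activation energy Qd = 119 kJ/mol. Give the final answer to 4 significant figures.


D = D0 * exp(-Qd / (R*T))
T = 668.15 K
D = 2.1603e-04 * exp(-119e3 / (8.314 * 668.15))
D = 1.074e-13 m^2/s


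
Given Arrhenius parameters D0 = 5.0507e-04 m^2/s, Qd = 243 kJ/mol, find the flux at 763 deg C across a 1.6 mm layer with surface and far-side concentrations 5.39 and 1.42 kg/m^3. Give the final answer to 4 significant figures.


Step 1: D = D0 * exp(-Qd/(R*T))
T = 763 + 273.15 = 1036.15 K
D = 5.0507e-04 * exp(-243e3 / (8.314 * 1036.15)) = 2.83619e-16 m^2/s
Step 2: J = D * (C1 - C2) / dx
J = 2.83619e-16 * (5.39 - 1.42) / 1.6e-03
J = 7.037e-13 kg/(m^2*s)


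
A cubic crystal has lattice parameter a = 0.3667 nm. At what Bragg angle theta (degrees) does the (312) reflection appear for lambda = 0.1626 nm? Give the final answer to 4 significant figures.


d = a / sqrt(h^2+k^2+l^2)
d = 0.3667 / sqrt(14) = 0.0980047 nm
lambda = 2*d*sin(theta)  =>  sin(theta) = lambda / (2*d)
sin(theta) = 0.1626 / (2 * 0.0980047) = 0.829552
theta = 56.05 deg


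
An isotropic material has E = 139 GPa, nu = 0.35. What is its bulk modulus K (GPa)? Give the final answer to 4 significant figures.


K = E / (3*(1-2*nu))
K = 139 / (3*(1-2*0.35))
K = 154.4 GPa


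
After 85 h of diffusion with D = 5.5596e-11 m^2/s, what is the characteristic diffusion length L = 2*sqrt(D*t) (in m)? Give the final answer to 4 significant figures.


t = 85 hr = 306000 s
Diffusion length = 2*sqrt(D*t)
= 2*sqrt(5.5596e-11 * 306000)
= 8.249e-03 m


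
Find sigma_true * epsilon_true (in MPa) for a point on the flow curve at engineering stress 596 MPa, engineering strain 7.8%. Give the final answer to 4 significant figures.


sigma_true = sigma_eng * (1 + epsilon_eng)
sigma_true = 596 * (1 + 0.078) = 642.488 MPa
epsilon_true = ln(1 + epsilon_eng)
epsilon_true = ln(1 + 0.078) = 0.0751075
sigma_true * epsilon_true = 642.488 * 0.0751075 = 48.26 MPa


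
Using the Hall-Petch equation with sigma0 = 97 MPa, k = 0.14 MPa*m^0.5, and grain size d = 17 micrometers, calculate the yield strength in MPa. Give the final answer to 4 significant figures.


sigma_y = sigma0 + k / sqrt(d)
d = 17 um = 1.7e-05 m
sigma_y = 97 + 0.14 / sqrt(1.7e-05)
sigma_y = 131 MPa


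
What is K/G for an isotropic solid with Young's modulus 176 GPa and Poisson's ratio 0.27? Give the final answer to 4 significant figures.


G = E / (2*(1+nu))
G = 176 / (2*(1+0.27)) = 69.2913 GPa
K = E / (3*(1-2*nu))
K = 176 / (3*(1-2*0.27)) = 127.536 GPa
K/G = 127.536 / 69.2913 = 1.841


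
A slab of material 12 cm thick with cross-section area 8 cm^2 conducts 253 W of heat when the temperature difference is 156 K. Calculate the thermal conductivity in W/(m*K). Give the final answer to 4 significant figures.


k = Q*L / (A*dT)
L = 0.12 m, A = 8e-04 m^2
k = 253 * 0.12 / (8e-04 * 156)
k = 243.3 W/(m*K)


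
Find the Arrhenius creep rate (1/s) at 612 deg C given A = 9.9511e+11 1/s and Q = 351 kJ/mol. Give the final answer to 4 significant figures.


rate = A * exp(-Q / (R*T))
T = 612 + 273.15 = 885.15 K
rate = 9.9511e+11 * exp(-351e3 / (8.314 * 885.15))
rate = 1.922e-09 1/s


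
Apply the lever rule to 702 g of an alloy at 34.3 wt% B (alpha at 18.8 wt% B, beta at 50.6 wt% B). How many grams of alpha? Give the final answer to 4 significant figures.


f_alpha = (C_beta - C0) / (C_beta - C_alpha)
f_alpha = (50.6 - 34.3) / (50.6 - 18.8) = 0.512579
m_alpha = f_alpha * m_total = 0.512579 * 702 = 359.8 g


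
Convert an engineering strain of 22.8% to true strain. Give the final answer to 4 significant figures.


epsilon_true = ln(1 + epsilon_eng)
epsilon_true = ln(1 + 0.228)
epsilon_true = 0.2054


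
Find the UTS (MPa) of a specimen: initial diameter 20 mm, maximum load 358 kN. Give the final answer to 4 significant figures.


A0 = pi*(d/2)^2 = pi*(20/2)^2 = 314.159 mm^2
UTS = F_max / A0 = 358*1000 / 314.159
UTS = 1140 MPa


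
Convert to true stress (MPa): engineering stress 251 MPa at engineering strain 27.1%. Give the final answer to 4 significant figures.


sigma_true = sigma_eng * (1 + epsilon_eng)
sigma_true = 251 * (1 + 0.271)
sigma_true = 319 MPa


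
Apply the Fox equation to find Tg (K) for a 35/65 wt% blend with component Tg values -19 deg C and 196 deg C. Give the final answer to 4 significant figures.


1/Tg = w1/Tg1 + w2/Tg2 (in Kelvin)
Tg1 = 254.15 K, Tg2 = 469.15 K
1/Tg = 0.35/254.15 + 0.65/469.15
Tg = 362 K


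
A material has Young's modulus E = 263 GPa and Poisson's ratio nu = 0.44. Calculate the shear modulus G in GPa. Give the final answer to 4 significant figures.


G = E / (2*(1+nu))
G = 263 / (2*(1+0.44))
G = 91.32 GPa


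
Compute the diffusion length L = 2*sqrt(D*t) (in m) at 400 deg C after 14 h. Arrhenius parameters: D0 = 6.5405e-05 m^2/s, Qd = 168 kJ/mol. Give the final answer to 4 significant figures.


Step 1: D = D0 * exp(-Qd/(R*T))
T = 673.15 K
D = 6.5405e-05 * exp(-168e3 / (8.314 * 673.15)) = 6.00882e-18 m^2/s
Step 2: L = 2*sqrt(D*t)
t = 14 h = 50400 s
L = 2*sqrt(6.00882e-18 * 50400) = 1.101e-06 m


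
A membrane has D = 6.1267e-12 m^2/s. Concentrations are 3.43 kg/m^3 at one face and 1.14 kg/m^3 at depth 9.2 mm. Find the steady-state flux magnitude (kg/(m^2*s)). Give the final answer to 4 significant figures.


J = -D * (dC/dx) = D * (C1 - C2) / dx
J = 6.1267e-12 * (3.43 - 1.14) / 9.2e-03
J = 1.525e-09 kg/(m^2*s)


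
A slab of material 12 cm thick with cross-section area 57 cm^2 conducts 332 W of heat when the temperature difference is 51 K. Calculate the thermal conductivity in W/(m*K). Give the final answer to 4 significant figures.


k = Q*L / (A*dT)
L = 0.12 m, A = 5.7e-03 m^2
k = 332 * 0.12 / (5.7e-03 * 51)
k = 137 W/(m*K)


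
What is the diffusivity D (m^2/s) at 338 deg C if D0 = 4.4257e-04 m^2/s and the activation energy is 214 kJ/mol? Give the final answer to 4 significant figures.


D = D0 * exp(-Qd / (R*T))
T = 611.15 K
D = 4.4257e-04 * exp(-214e3 / (8.314 * 611.15))
D = 2.264e-22 m^2/s


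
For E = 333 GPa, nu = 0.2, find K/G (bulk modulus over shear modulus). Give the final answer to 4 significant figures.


G = E / (2*(1+nu))
G = 333 / (2*(1+0.2)) = 138.75 GPa
K = E / (3*(1-2*nu))
K = 333 / (3*(1-2*0.2)) = 185 GPa
K/G = 185 / 138.75 = 1.333


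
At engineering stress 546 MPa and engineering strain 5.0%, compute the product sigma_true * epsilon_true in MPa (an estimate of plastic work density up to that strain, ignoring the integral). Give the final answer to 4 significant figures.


sigma_true = sigma_eng * (1 + epsilon_eng)
sigma_true = 546 * (1 + 0.05) = 573.3 MPa
epsilon_true = ln(1 + epsilon_eng)
epsilon_true = ln(1 + 0.05) = 0.0487902
sigma_true * epsilon_true = 573.3 * 0.0487902 = 27.97 MPa
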